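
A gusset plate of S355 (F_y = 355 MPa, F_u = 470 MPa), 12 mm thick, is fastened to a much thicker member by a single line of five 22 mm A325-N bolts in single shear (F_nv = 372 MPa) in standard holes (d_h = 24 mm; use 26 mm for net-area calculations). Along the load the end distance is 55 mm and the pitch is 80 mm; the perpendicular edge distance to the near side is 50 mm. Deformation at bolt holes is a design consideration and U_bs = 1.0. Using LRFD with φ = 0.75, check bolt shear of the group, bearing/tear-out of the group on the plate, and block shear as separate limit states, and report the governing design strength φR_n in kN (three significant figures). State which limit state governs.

Bolt shear: A_b = π·22²/4 = 380.1 mm²; R_n = 372 × 380.1 × 5 × 1 / 1000 = 707 kN → 0.75 × 707 = 530 kN.
Bearing: edge l_c = 43, r_n = 291 kN; interior l_c = 56, r_n = 297.8 kN; R_n = 291 + 4·297.8 = 1482 kN → 1110 kN.
Block shear: A_gv = 4500, A_nv = 3096, A_nt = 444 mm²; R_n = min(0.6F_uA_nv, 0.6F_yA_gv) + U_bs·F_u·A_nt = 1082 kN → 811 kN.
Bolt shear governs: 530 kN.

530 kN (bolt shear governs)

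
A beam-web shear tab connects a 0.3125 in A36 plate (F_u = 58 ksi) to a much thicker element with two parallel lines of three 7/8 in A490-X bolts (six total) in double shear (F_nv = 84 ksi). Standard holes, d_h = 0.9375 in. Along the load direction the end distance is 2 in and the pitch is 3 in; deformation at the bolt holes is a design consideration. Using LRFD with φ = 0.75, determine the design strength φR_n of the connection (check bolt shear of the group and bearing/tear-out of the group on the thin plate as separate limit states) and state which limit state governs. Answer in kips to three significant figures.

Bolt shear: A_b = π·0.875²/4 = 0.6013 in²; R_n = 84 × 0.6013 × 6 × 2 = 606.1 kips → 0.75 × 606.1 = 455 kips.
Bearing (1.2 l_c t F_u ≤ 2.4 d t F_u): upper limit = 2.4·0.875·0.3125·58 = 38.06 kips.
  Edge l_c = 2 − 0.9375/2 = 1.531 → r_n = 33.3 kips; interior l_c = 3 − 0.9375 = 2.062 → r_n = 38.06 kips.
  R_n,bearing = 2·33.3 + 4·38.06 = 218.9 kips → 0.75 × 218.9 = 164 kips.
Bearing governs: 164 kips.

164 kips (bearing governs)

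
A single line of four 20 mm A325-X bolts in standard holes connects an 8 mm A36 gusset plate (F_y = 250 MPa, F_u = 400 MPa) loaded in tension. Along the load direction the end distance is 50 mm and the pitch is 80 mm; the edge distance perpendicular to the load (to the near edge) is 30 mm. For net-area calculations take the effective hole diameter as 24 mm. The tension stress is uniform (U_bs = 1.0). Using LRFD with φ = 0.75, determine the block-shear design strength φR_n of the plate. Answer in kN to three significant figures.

Shear plane L_v = 50 + 3·80 = 290 mm; A_gv = 290 × 8 = 2320 mm².
A_nv = (290 − 3.5·24) × 8 = 1648 mm².
A_nt = (30 − 0.5·24) × 8 = 144 mm².
0.6 F_u A_nv = 395.5 kN; 0.6 F_y A_gv = 348 kN → shear yielding governs the shear term.
R_n = 348 + 1.0 × 400 × 144 / 1000 = 405.6 kN.
Design strength φR_n = 0.75 × 405.6 = 304 kN.

304 kN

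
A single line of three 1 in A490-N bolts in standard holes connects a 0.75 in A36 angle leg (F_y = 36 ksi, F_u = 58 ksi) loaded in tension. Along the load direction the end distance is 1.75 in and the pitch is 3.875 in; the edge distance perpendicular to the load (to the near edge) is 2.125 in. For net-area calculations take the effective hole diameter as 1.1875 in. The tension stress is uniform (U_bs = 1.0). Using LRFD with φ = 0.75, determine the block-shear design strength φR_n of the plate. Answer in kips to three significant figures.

165 kips

Shear plane L_v = 1.75 + 2·3.875 = 9.5 in; A_gv = 9.5 × 0.75 = 7.125 in².
A_nv = (9.5 − 2.5·1.1875) × 0.75 = 4.898 in².
A_nt = (2.125 − 0.5·1.1875) × 0.75 = 1.148 in².
0.6 F_u A_nv = 170.5 kips; 0.6 F_y A_gv = 153.9 kips → shear yielding governs the shear term.
R_n = 153.9 + 1.0 × 58 × 1.148 = 220.5 kips.
Design strength φR_n = 0.75 × 220.5 = 165 kips.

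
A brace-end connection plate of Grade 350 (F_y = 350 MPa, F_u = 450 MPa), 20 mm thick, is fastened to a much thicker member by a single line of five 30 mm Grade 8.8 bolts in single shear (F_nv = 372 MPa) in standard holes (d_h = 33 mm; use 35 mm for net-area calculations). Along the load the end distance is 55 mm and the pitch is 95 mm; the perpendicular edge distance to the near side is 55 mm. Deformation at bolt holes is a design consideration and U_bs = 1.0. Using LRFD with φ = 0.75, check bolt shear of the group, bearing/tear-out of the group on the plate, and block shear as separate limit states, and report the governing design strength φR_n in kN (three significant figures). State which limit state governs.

986 kN (bolt shear governs)

Bolt shear: A_b = π·30²/4 = 706.9 mm²; R_n = 372 × 706.9 × 5 × 1 / 1000 = 1315 kN → 0.75 × 1315 = 986 kN.
Bearing: edge l_c = 38.5, r_n = 415.8 kN; interior l_c = 62, r_n = 648 kN; R_n = 415.8 + 4·648 = 3008 kN → 2260 kN.
Block shear: A_gv = 8700, A_nv = 5550, A_nt = 750 mm²; R_n = min(0.6F_uA_nv, 0.6F_yA_gv) + U_bs·F_u·A_nt = 1836 kN → 1380 kN.
Bolt shear governs: 986 kN.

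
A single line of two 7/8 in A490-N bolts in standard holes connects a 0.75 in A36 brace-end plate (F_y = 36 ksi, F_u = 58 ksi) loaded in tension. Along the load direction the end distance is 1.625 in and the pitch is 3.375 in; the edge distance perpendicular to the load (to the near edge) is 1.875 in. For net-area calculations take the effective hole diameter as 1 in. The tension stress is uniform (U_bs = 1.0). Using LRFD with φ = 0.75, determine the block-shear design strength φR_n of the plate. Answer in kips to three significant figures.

Shear plane L_v = 1.625 + 1·3.375 = 5 in; A_gv = 5 × 0.75 = 3.75 in².
A_nv = (5 − 1.5·1) × 0.75 = 2.625 in².
A_nt = (1.875 − 0.5·1) × 0.75 = 1.031 in².
0.6 F_u A_nv = 91.35 kips; 0.6 F_y A_gv = 81 kips → shear yielding governs the shear term.
R_n = 81 + 1.0 × 58 × 1.031 = 140.8 kips.
Design strength φR_n = 0.75 × 140.8 = 106 kips.

106 kips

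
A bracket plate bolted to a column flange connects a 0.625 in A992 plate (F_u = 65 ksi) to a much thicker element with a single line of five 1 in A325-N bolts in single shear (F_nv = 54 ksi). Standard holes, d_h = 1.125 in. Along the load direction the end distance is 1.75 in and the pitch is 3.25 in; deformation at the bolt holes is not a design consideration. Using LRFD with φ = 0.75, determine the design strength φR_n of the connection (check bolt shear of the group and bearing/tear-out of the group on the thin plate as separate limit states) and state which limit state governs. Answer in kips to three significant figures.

159 kips (bolt shear governs)

Bolt shear: A_b = π·1²/4 = 0.7854 in²; R_n = 54 × 0.7854 × 5 × 1 = 212.1 kips → 0.75 × 212.1 = 159 kips.
Bearing (1.5 l_c t F_u ≤ 3.0 d t F_u): upper limit = 3.0·1·0.625·65 = 121.9 kips.
  Edge l_c = 1.75 − 1.125/2 = 1.188 → r_n = 72.36 kips; interior l_c = 3.25 − 1.125 = 2.125 → r_n = 121.9 kips.
  R_n,bearing = 1·72.36 + 4·121.9 = 559.9 kips → 0.75 × 559.9 = 420 kips.
Bolt shear governs: 159 kips.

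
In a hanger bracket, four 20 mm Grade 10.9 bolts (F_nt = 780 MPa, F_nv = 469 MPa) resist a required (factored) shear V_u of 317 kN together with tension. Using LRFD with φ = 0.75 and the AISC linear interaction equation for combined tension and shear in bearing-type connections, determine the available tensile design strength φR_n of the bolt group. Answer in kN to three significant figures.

428 kN

A_b = π·20²/4 = 314.2 mm²; f_rv = 317 × 1000 / (4 × 314.2) = 252.3 MPa.
F'_nt = 1.3 F_nt − (F_nt / φF_nv) f_rv = 1.3·780 − (780/(0.75·469))·252.3 = 454.6 MPa, capped at F_nt → F'_nt = 454.6 MPa.
R_n = F'_nt · A_b · n = 454.6 × 314.2 × 4 / 1000 = 571.3 kN.
Design strength φR_n = 0.75 × 571.3 = 428 kN.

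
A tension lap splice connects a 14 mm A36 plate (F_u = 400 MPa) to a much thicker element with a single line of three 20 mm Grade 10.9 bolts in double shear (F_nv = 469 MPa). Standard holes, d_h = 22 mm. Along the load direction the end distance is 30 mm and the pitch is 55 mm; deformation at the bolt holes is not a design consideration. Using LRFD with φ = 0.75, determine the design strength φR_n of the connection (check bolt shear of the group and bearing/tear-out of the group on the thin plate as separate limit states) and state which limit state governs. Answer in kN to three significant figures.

536 kN (bearing governs)

Bolt shear: A_b = π·20²/4 = 314.2 mm²; R_n = 469 × 314.2 × 3 × 2 / 1000 = 884 kN → 0.75 × 884 = 663 kN.
Bearing (1.5 l_c t F_u ≤ 3.0 d t F_u): upper limit = 3.0·20·14·400 / 1000 = 336 kN.
  Edge l_c = 30 − 22/2 = 19 → r_n = 159.6 kN; interior l_c = 55 − 22 = 33 → r_n = 277.2 kN.
  R_n,bearing = 1·159.6 + 2·277.2 = 714 kN → 0.75 × 714 = 536 kN.
Bearing governs: 536 kN.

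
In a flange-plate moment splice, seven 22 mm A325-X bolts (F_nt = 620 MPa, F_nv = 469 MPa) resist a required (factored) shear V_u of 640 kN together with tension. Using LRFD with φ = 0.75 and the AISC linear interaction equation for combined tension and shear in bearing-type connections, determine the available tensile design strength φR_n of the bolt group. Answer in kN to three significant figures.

762 kN

A_b = π·22²/4 = 380.1 mm²; f_rv = 640 × 1000 / (7 × 380.1) = 240.5 MPa.
F'_nt = 1.3 F_nt − (F_nt / φF_nv) f_rv = 1.3·620 − (620/(0.75·469))·240.5 = 382.1 MPa, capped at F_nt → F'_nt = 382.1 MPa.
R_n = F'_nt · A_b · n = 382.1 × 380.1 × 7 / 1000 = 1017 kN.
Design strength φR_n = 0.75 × 1017 = 762 kN.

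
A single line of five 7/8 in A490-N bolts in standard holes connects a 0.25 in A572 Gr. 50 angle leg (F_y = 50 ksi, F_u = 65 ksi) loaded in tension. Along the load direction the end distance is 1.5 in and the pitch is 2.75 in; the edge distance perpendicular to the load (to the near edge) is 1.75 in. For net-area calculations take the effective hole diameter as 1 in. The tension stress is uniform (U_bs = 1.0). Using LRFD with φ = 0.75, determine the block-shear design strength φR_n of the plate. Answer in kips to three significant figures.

Shear plane L_v = 1.5 + 4·2.75 = 12.5 in; A_gv = 12.5 × 0.25 = 3.125 in².
A_nv = (12.5 − 4.5·1) × 0.25 = 2 in².
A_nt = (1.75 − 0.5·1) × 0.25 = 0.3125 in².
0.6 F_u A_nv = 78 kips; 0.6 F_y A_gv = 93.75 kips → shear rupture governs the shear term.
R_n = 78 + 1.0 × 65 × 0.3125 = 98.31 kips.
Design strength φR_n = 0.75 × 98.31 = 73.7 kips.

73.7 kips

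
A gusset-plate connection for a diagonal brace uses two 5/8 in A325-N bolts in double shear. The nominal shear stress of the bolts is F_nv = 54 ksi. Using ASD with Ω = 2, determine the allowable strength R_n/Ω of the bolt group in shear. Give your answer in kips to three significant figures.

A_b = π × 0.625² / 4 = 0.3068 in².
R_n = F_nv · A_b · n · n_s = 54 × 0.3068 × 2 × 2 = 66.27 kips.
Allowable strength R_n/Ω = 66.27 / 2 = 33.1 kips.

33.1 kips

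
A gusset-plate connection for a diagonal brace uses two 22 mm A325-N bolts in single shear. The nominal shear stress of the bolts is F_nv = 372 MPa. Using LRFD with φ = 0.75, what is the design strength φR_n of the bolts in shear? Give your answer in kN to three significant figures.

A_b = π × 22² / 4 = 380.1 mm².
R_n = F_nv · A_b · n · n_s = 372 × 380.1 × 2 × 1 / 1000 = 282.8 kN.
Design strength φR_n = 0.75 × 282.8 = 212 kN.

212 kN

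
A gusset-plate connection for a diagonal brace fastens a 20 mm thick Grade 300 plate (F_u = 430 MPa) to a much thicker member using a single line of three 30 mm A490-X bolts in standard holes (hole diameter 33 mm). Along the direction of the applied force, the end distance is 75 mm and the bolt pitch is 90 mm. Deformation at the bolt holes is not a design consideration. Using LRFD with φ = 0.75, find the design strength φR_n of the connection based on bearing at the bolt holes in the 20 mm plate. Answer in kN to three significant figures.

1670 kN

Per bolt r_n = 1.5 l_c t F_u ≤ 3.0 d t F_u; upper limit = 3.0 × 30 × 20 × 430 / 1000 = 774 kN.
Edge bolt: l_c = 75 − 33/2 = 58.5 mm → 1.5 × 58.5 × 20 × 430 / 1000 = 754.6 → r_n = 754.6 kN.
Interior bolts: l_c = 90 − 33 = 57 mm → 1.5 × 57 × 20 × 430 / 1000 = 735.3 → r_n = 735.3 kN.
R_n = 1 × 754.6 + 2 × 735.3 = 2225 kN.
Design strength φR_n = 0.75 × 2225 = 1670 kN.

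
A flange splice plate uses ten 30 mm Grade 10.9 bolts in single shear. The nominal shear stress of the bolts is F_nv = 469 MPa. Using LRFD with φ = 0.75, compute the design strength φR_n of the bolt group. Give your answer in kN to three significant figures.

2490 kN

A_b = π × 30² / 4 = 706.9 mm².
R_n = F_nv · A_b · n · n_s = 469 × 706.9 × 10 × 1 / 1000 = 3315 kN.
Design strength φR_n = 0.75 × 3315 = 2490 kN.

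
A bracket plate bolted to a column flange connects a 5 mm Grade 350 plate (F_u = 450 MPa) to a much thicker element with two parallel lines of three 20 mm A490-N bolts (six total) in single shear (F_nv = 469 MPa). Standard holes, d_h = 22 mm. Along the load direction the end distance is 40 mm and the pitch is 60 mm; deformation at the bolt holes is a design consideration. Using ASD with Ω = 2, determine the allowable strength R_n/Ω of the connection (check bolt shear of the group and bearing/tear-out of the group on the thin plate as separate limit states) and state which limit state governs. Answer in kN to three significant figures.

284 kN (bearing governs)

Bolt shear: A_b = π·20²/4 = 314.2 mm²; R_n = 469 × 314.2 × 6 × 1 / 1000 = 884 kN → 884 / 2 = 442 kN.
Bearing (1.2 l_c t F_u ≤ 2.4 d t F_u): upper limit = 2.4·20·5·450 / 1000 = 108 kN.
  Edge l_c = 40 − 22/2 = 29 → r_n = 78.3 kN; interior l_c = 60 − 22 = 38 → r_n = 102.6 kN.
  R_n,bearing = 2·78.3 + 4·102.6 = 567 kN → 567 / 2 = 284 kN.
Bearing governs: 284 kN.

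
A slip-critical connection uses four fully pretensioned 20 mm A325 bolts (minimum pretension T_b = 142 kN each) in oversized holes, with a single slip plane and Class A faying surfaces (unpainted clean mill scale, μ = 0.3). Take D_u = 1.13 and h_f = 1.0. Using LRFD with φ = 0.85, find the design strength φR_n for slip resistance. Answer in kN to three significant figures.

R_n = μ · D_u · h_f · T_b · n_s · n_b = 0.3 × 1.13 × 1.0 × 142 × 1 × 4 = 192.6 kN.
Design strength φR_n = 0.85 × 192.6 = 164 kN.

164 kN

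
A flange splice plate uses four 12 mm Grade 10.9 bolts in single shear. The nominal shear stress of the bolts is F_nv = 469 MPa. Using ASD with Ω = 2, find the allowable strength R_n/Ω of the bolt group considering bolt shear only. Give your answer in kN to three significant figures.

106 kN

A_b = π × 12² / 4 = 113.1 mm².
R_n = F_nv · A_b · n · n_s = 469 × 113.1 × 4 × 1 / 1000 = 212.2 kN.
Allowable strength R_n/Ω = 212.2 / 2 = 106 kN.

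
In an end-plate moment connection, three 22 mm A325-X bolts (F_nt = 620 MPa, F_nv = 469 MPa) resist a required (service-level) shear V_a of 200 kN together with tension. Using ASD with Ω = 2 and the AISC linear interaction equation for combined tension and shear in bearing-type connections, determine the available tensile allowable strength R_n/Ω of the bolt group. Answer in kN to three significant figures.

195 kN

A_b = π·22²/4 = 380.1 mm²; f_rv = 200 × 1000 / (3 × 380.1) = 175.4 MPa.
F'_nt = 1.3 F_nt − (Ω F_nt / F_nv) f_rv = 1.3·620 − (2·620/469)·175.4 = 342.3 MPa, capped at F_nt → F'_nt = 342.3 MPa.
R_n = F'_nt · A_b · n = 342.3 × 380.1 × 3 / 1000 = 390.4 kN.
Allowable strength R_n/Ω = 390.4 / 2 = 195 kN.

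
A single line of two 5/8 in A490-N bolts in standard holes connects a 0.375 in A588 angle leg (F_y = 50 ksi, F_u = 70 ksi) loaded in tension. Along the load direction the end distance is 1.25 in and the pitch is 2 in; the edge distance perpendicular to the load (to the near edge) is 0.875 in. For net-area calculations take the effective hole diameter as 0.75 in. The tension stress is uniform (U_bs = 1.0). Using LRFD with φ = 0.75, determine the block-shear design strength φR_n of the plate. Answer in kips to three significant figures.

34.9 kips

Shear plane L_v = 1.25 + 1·2 = 3.25 in; A_gv = 3.25 × 0.375 = 1.219 in².
A_nv = (3.25 − 1.5·0.75) × 0.375 = 0.7969 in².
A_nt = (0.875 − 0.5·0.75) × 0.375 = 0.1875 in².
0.6 F_u A_nv = 33.47 kips; 0.6 F_y A_gv = 36.56 kips → shear rupture governs the shear term.
R_n = 33.47 + 1.0 × 70 × 0.1875 = 46.59 kips.
Design strength φR_n = 0.75 × 46.59 = 34.9 kips.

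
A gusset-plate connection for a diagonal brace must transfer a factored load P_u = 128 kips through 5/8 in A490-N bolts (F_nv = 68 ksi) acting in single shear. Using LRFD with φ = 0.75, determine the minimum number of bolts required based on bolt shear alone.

9 bolts

A_b = π·0.625²/4 = 0.3068 in².
Per-bolt design strength φR_n = 0.75 × 68 × 0.3068 × 1 = 15.65 kips.
n ≥ 128 / 15.65 = 8.181 → use 9 bolts.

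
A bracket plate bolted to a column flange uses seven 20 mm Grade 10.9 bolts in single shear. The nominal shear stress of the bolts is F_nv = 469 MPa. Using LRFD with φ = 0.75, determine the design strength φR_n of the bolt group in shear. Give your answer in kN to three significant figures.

774 kN

A_b = π × 20² / 4 = 314.2 mm².
R_n = F_nv · A_b · n · n_s = 469 × 314.2 × 7 × 1 / 1000 = 1031 kN.
Design strength φR_n = 0.75 × 1031 = 774 kN.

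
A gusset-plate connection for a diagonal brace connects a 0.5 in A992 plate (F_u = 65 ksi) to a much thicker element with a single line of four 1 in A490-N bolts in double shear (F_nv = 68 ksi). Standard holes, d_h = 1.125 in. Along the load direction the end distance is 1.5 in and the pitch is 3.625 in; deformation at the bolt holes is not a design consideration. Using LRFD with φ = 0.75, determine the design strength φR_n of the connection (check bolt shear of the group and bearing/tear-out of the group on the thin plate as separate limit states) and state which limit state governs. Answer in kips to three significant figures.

254 kips (bearing governs)

Bolt shear: A_b = π·1²/4 = 0.7854 in²; R_n = 68 × 0.7854 × 4 × 2 = 427.3 kips → 0.75 × 427.3 = 320 kips.
Bearing (1.5 l_c t F_u ≤ 3.0 d t F_u): upper limit = 3.0·1·0.5·65 = 97.5 kips.
  Edge l_c = 1.5 − 1.125/2 = 0.9375 → r_n = 45.7 kips; interior l_c = 3.625 − 1.125 = 2.5 → r_n = 97.5 kips.
  R_n,bearing = 1·45.7 + 3·97.5 = 338.2 kips → 0.75 × 338.2 = 254 kips.
Bearing governs: 254 kips.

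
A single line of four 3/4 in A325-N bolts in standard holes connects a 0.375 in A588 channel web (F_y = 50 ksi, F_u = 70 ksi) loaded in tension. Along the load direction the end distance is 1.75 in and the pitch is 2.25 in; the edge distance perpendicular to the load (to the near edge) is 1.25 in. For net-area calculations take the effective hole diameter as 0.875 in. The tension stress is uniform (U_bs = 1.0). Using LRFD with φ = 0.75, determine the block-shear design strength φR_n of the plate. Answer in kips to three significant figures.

Shear plane L_v = 1.75 + 3·2.25 = 8.5 in; A_gv = 8.5 × 0.375 = 3.188 in².
A_nv = (8.5 − 3.5·0.875) × 0.375 = 2.039 in².
A_nt = (1.25 − 0.5·0.875) × 0.375 = 0.3047 in².
0.6 F_u A_nv = 85.64 kips; 0.6 F_y A_gv = 95.62 kips → shear rupture governs the shear term.
R_n = 85.64 + 1.0 × 70 × 0.3047 = 107 kips.
Design strength φR_n = 0.75 × 107 = 80.2 kips.

80.2 kips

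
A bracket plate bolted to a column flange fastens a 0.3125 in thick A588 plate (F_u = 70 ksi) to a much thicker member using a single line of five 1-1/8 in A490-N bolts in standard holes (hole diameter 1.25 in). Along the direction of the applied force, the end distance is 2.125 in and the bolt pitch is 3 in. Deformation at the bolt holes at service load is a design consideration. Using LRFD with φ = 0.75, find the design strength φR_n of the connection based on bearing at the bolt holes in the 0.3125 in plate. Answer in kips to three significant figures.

167 kips

Per bolt r_n = 1.2 l_c t F_u ≤ 2.4 d t F_u; upper limit = 2.4 × 1.125 × 0.3125 × 70 = 59.06 kips.
Edge bolt: l_c = 2.125 − 1.25/2 = 1.5 in → 1.2 × 1.5 × 0.3125 × 70 = 39.38 → r_n = 39.38 kips.
Interior bolts: l_c = 3 − 1.25 = 1.75 in → 1.2 × 1.75 × 0.3125 × 70 = 45.94 → r_n = 45.94 kips.
R_n = 1 × 39.38 + 4 × 45.94 = 223.1 kips.
Design strength φR_n = 0.75 × 223.1 = 167 kips.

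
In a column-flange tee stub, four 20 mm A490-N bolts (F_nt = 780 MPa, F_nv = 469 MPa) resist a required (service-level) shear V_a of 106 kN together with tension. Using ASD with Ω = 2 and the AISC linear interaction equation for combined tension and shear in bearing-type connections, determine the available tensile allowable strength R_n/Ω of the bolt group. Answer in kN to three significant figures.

461 kN

A_b = π·20²/4 = 314.2 mm²; f_rv = 106 × 1000 / (4 × 314.2) = 84.35 MPa.
F'_nt = 1.3 F_nt − (Ω F_nt / F_nv) f_rv = 1.3·780 − (2·780/469)·84.35 = 733.4 MPa, capped at F_nt → F'_nt = 733.4 MPa.
R_n = F'_nt · A_b · n = 733.4 × 314.2 × 4 / 1000 = 921.7 kN.
Allowable strength R_n/Ω = 921.7 / 2 = 461 kN.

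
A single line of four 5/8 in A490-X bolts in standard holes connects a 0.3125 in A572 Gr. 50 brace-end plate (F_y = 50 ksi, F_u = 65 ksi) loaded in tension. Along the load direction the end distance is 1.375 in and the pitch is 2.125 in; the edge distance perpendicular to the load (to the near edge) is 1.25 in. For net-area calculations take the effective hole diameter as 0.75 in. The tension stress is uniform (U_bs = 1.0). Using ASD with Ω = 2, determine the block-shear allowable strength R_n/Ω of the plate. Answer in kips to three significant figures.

40.1 kips

Shear plane L_v = 1.375 + 3·2.125 = 7.75 in; A_gv = 7.75 × 0.3125 = 2.422 in².
A_nv = (7.75 − 3.5·0.75) × 0.3125 = 1.602 in².
A_nt = (1.25 − 0.5·0.75) × 0.3125 = 0.2734 in².
0.6 F_u A_nv = 62.46 kips; 0.6 F_y A_gv = 72.66 kips → shear rupture governs the shear term.
R_n = 62.46 + 1.0 × 65 × 0.2734 = 80.23 kips.
Allowable strength R_n/Ω = 80.23 / 2 = 40.1 kips.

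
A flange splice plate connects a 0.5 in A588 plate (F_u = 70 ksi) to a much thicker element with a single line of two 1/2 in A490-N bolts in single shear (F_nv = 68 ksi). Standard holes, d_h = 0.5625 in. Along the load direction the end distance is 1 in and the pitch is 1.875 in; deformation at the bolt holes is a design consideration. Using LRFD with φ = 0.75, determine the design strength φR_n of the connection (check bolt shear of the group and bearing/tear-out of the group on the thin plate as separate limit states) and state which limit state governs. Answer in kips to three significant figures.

20 kips (bolt shear governs)

Bolt shear: A_b = π·0.5²/4 = 0.1963 in²; R_n = 68 × 0.1963 × 2 × 1 = 26.7 kips → 0.75 × 26.7 = 20 kips.
Bearing (1.2 l_c t F_u ≤ 2.4 d t F_u): upper limit = 2.4·0.5·0.5·70 = 42 kips.
  Edge l_c = 1 − 0.5625/2 = 0.7188 → r_n = 30.19 kips; interior l_c = 1.875 − 0.5625 = 1.312 → r_n = 42 kips.
  R_n,bearing = 1·30.19 + 1·42 = 72.19 kips → 0.75 × 72.19 = 54.1 kips.
Bolt shear governs: 20 kips.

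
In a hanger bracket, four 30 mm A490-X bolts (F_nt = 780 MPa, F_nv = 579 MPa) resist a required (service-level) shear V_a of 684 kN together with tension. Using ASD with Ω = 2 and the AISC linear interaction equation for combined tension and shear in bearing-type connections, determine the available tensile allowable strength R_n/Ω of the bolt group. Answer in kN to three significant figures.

512 kN

A_b = π·30²/4 = 706.9 mm²; f_rv = 684 × 1000 / (4 × 706.9) = 241.9 MPa.
F'_nt = 1.3 F_nt − (Ω F_nt / F_nv) f_rv = 1.3·780 − (2·780/579)·241.9 = 362.2 MPa, capped at F_nt → F'_nt = 362.2 MPa.
R_n = F'_nt · A_b · n = 362.2 × 706.9 × 4 / 1000 = 1024 kN.
Allowable strength R_n/Ω = 1024 / 2 = 512 kN.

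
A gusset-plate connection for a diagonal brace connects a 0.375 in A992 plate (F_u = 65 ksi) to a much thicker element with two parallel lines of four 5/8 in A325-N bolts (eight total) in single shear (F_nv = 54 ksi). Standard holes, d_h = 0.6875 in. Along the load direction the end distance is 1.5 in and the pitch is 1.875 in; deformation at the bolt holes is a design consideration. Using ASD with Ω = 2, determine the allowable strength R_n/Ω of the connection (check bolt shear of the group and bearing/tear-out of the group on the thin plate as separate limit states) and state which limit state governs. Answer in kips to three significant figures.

66.3 kips (bolt shear governs)

Bolt shear: A_b = π·0.625²/4 = 0.3068 in²; R_n = 54 × 0.3068 × 8 × 1 = 132.5 kips → 132.5 / 2 = 66.3 kips.
Bearing (1.2 l_c t F_u ≤ 2.4 d t F_u): upper limit = 2.4·0.625·0.375·65 = 36.56 kips.
  Edge l_c = 1.5 − 0.6875/2 = 1.156 → r_n = 33.82 kips; interior l_c = 1.875 − 0.6875 = 1.188 → r_n = 34.73 kips.
  R_n,bearing = 2·33.82 + 6·34.73 = 276 kips → 276 / 2 = 138 kips.
Bolt shear governs: 66.3 kips.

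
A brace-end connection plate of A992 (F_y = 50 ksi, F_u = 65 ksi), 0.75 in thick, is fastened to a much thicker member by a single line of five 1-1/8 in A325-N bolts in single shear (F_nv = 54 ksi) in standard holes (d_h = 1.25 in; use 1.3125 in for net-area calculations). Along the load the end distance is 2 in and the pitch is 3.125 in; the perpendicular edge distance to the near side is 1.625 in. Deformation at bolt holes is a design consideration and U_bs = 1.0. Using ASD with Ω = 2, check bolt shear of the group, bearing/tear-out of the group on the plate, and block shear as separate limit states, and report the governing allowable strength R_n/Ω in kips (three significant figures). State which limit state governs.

Bolt shear: A_b = π·1.125²/4 = 0.994 in²; R_n = 54 × 0.994 × 5 × 1 = 268.4 kips → 268.4 / 2 = 134 kips.
Bearing: edge l_c = 1.375, r_n = 80.44 kips; interior l_c = 1.875, r_n = 109.7 kips; R_n = 80.44 + 4·109.7 = 519.2 kips → 260 kips.
Block shear: A_gv = 10.88, A_nv = 6.445, A_nt = 0.7266 in²; R_n = min(0.6F_uA_nv, 0.6F_yA_gv) + U_bs·F_u·A_nt = 298.6 kips → 149 kips.
Bolt shear governs: 134 kips.

134 kips (bolt shear governs)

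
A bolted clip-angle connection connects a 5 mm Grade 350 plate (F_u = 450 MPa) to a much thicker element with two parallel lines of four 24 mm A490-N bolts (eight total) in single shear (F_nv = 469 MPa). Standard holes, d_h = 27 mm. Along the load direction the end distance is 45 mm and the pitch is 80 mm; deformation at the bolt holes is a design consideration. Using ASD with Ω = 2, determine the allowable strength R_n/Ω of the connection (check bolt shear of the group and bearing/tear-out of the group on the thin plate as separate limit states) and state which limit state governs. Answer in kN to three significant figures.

Bolt shear: A_b = π·24²/4 = 452.4 mm²; R_n = 469 × 452.4 × 8 × 1 / 1000 = 1697 kN → 1697 / 2 = 849 kN.
Bearing (1.2 l_c t F_u ≤ 2.4 d t F_u): upper limit = 2.4·24·5·450 / 1000 = 129.6 kN.
  Edge l_c = 45 − 27/2 = 31.5 → r_n = 85.05 kN; interior l_c = 80 − 27 = 53 → r_n = 129.6 kN.
  R_n,bearing = 2·85.05 + 6·129.6 = 947.7 kN → 947.7 / 2 = 474 kN.
Bearing governs: 474 kN.

474 kN (bearing governs)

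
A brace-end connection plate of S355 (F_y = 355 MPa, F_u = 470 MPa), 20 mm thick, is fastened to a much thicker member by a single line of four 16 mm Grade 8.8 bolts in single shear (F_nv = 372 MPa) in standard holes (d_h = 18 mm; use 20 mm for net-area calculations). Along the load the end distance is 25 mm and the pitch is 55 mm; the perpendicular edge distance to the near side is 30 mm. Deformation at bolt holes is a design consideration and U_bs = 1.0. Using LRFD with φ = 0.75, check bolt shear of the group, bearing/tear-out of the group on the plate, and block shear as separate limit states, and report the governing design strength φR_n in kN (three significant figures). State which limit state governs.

224 kN (bolt shear governs)

Bolt shear: A_b = π·16²/4 = 201.1 mm²; R_n = 372 × 201.1 × 4 × 1 / 1000 = 299.2 kN → 0.75 × 299.2 = 224 kN.
Bearing: edge l_c = 16, r_n = 180.5 kN; interior l_c = 37, r_n = 361 kN; R_n = 180.5 + 3·361 = 1263 kN → 948 kN.
Block shear: A_gv = 3800, A_nv = 2400, A_nt = 400 mm²; R_n = min(0.6F_uA_nv, 0.6F_yA_gv) + U_bs·F_u·A_nt = 864.8 kN → 649 kN.
Bolt shear governs: 224 kN.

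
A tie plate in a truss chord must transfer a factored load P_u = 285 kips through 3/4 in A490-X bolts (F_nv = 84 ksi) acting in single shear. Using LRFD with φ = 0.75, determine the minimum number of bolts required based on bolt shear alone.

A_b = π·0.75²/4 = 0.4418 in².
Per-bolt design strength φR_n = 0.75 × 84 × 0.4418 × 1 = 27.83 kips.
n ≥ 285 / 27.83 = 10.24 → use 11 bolts.

11 bolts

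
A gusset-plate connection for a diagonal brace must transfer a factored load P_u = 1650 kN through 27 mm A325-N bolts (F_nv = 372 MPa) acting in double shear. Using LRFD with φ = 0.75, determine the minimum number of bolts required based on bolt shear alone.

6 bolts

A_b = π·27²/4 = 572.6 mm².
Per-bolt design strength φR_n = 0.75 × 372 × 572.6 × 2 / 1000 = 319.5 kN.
n ≥ 1650 / 319.5 = 5.165 → use 6 bolts.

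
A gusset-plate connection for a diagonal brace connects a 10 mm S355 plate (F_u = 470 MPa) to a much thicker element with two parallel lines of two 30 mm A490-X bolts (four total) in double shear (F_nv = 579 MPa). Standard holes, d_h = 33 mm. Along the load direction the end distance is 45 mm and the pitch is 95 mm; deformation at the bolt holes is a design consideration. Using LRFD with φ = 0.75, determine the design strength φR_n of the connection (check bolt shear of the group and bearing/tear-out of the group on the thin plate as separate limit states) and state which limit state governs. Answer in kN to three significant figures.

749 kN (bearing governs)

Bolt shear: A_b = π·30²/4 = 706.9 mm²; R_n = 579 × 706.9 × 4 × 2 / 1000 = 3274 kN → 0.75 × 3274 = 2460 kN.
Bearing (1.2 l_c t F_u ≤ 2.4 d t F_u): upper limit = 2.4·30·10·470 / 1000 = 338.4 kN.
  Edge l_c = 45 − 33/2 = 28.5 → r_n = 160.7 kN; interior l_c = 95 − 33 = 62 → r_n = 338.4 kN.
  R_n,bearing = 2·160.7 + 2·338.4 = 998.3 kN → 0.75 × 998.3 = 749 kN.
Bearing governs: 749 kN.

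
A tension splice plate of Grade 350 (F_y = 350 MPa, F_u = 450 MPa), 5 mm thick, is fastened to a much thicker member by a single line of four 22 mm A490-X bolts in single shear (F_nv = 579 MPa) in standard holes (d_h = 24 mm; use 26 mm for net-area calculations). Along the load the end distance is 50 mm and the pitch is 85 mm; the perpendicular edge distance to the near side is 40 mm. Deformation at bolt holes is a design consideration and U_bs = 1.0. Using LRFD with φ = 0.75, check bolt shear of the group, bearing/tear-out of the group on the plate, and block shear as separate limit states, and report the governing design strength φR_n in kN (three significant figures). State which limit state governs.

Bolt shear: A_b = π·22²/4 = 380.1 mm²; R_n = 579 × 380.1 × 4 × 1 / 1000 = 880.4 kN → 0.75 × 880.4 = 660 kN.
Bearing: edge l_c = 38, r_n = 102.6 kN; interior l_c = 61, r_n = 118.8 kN; R_n = 102.6 + 3·118.8 = 459 kN → 344 kN.
Block shear: A_gv = 1525, A_nv = 1070, A_nt = 135 mm²; R_n = min(0.6F_uA_nv, 0.6F_yA_gv) + U_bs·F_u·A_nt = 349.7 kN → 262 kN.
Block shear governs: 262 kN.

262 kN (block shear governs)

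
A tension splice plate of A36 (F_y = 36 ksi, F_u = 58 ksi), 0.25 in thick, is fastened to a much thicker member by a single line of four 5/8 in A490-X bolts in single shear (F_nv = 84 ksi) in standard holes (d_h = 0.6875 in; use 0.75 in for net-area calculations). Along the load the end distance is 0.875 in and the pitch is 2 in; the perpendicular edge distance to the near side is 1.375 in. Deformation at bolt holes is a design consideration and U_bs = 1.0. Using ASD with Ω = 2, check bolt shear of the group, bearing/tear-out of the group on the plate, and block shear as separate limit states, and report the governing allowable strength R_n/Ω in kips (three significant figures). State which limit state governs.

25.7 kips (block shear governs)

Bolt shear: A_b = π·0.625²/4 = 0.3068 in²; R_n = 84 × 0.3068 × 4 × 1 = 103.1 kips → 103.1 / 2 = 51.5 kips.
Bearing: edge l_c = 0.5312, r_n = 9.244 kips; interior l_c = 1.312, r_n = 21.75 kips; R_n = 9.244 + 3·21.75 = 74.49 kips → 37.2 kips.
Block shear: A_gv = 1.719, A_nv = 1.062, A_nt = 0.25 in²; R_n = min(0.6F_uA_nv, 0.6F_yA_gv) + U_bs·F_u·A_nt = 51.47 kips → 25.7 kips.
Block shear governs: 25.7 kips.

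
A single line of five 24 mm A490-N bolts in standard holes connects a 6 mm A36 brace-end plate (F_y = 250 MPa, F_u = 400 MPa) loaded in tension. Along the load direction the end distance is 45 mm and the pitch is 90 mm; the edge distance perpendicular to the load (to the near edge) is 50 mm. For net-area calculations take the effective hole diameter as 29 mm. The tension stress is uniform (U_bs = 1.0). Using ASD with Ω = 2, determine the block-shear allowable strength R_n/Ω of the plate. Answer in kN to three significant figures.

Shear plane L_v = 45 + 4·90 = 405 mm; A_gv = 405 × 6 = 2430 mm².
A_nv = (405 − 4.5·29) × 6 = 1647 mm².
A_nt = (50 − 0.5·29) × 6 = 213 mm².
0.6 F_u A_nv = 395.3 kN; 0.6 F_y A_gv = 364.5 kN → shear yielding governs the shear term.
R_n = 364.5 + 1.0 × 400 × 213 / 1000 = 449.7 kN.
Allowable strength R_n/Ω = 449.7 / 2 = 225 kN.

225 kN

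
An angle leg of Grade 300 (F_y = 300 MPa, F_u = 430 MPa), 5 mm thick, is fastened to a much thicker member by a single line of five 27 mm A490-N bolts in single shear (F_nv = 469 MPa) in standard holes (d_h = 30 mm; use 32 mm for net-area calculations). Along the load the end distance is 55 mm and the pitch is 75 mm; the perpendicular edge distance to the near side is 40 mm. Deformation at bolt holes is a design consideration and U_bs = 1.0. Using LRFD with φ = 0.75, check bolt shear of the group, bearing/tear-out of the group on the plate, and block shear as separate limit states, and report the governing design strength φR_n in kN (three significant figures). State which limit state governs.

243 kN (block shear governs)

Bolt shear: A_b = π·27²/4 = 572.6 mm²; R_n = 469 × 572.6 × 5 × 1 / 1000 = 1343 kN → 0.75 × 1343 = 1010 kN.
Bearing: edge l_c = 40, r_n = 103.2 kN; interior l_c = 45, r_n = 116.1 kN; R_n = 103.2 + 4·116.1 = 567.6 kN → 426 kN.
Block shear: A_gv = 1775, A_nv = 1055, A_nt = 120 mm²; R_n = min(0.6F_uA_nv, 0.6F_yA_gv) + U_bs·F_u·A_nt = 323.8 kN → 243 kN.
Block shear governs: 243 kN.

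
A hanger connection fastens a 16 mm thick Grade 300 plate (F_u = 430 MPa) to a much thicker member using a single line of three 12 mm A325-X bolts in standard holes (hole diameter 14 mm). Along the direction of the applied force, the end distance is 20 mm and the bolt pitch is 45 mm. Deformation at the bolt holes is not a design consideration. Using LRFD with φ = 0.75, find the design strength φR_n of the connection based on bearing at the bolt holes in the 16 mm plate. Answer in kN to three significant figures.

472 kN

Per bolt r_n = 1.5 l_c t F_u ≤ 3.0 d t F_u; upper limit = 3.0 × 12 × 16 × 430 / 1000 = 247.7 kN.
Edge bolt: l_c = 20 − 14/2 = 13 mm → 1.5 × 13 × 16 × 430 / 1000 = 134.2 → r_n = 134.2 kN.
Interior bolts: l_c = 45 − 14 = 31 mm → 1.5 × 31 × 16 × 430 / 1000 = 319.9 → r_n = 247.7 kN.
R_n = 1 × 134.2 + 2 × 247.7 = 629.5 kN.
Design strength φR_n = 0.75 × 629.5 = 472 kN.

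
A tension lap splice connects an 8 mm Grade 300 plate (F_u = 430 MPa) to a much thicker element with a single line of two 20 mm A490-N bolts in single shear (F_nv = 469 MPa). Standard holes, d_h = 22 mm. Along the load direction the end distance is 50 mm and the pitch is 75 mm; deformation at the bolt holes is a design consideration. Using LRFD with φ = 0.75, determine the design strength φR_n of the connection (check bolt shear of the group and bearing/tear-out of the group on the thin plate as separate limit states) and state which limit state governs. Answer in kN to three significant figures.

Bolt shear: A_b = π·20²/4 = 314.2 mm²; R_n = 469 × 314.2 × 2 × 1 / 1000 = 294.7 kN → 0.75 × 294.7 = 221 kN.
Bearing (1.2 l_c t F_u ≤ 2.4 d t F_u): upper limit = 2.4·20·8·430 / 1000 = 165.1 kN.
  Edge l_c = 50 − 22/2 = 39 → r_n = 161 kN; interior l_c = 75 − 22 = 53 → r_n = 165.1 kN.
  R_n,bearing = 1·161 + 1·165.1 = 326.1 kN → 0.75 × 326.1 = 245 kN.
Bolt shear governs: 221 kN.

221 kN (bolt shear governs)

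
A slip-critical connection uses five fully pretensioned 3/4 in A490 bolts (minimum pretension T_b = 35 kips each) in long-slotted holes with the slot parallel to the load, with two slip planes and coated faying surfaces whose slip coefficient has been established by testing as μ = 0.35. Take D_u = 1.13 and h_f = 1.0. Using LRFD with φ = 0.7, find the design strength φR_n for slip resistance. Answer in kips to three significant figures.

R_n = μ · D_u · h_f · T_b · n_s · n_b = 0.35 × 1.13 × 1.0 × 35 × 2 × 5 = 138.4 kips.
Design strength φR_n = 0.7 × 138.4 = 96.9 kips.

96.9 kips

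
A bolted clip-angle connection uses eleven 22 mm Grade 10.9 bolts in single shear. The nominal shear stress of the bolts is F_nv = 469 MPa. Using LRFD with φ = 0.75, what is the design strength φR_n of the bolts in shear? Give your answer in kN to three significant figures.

A_b = π × 22² / 4 = 380.1 mm².
R_n = F_nv · A_b · n · n_s = 469 × 380.1 × 11 × 1 / 1000 = 1961 kN.
Design strength φR_n = 0.75 × 1961 = 1470 kN.

1470 kN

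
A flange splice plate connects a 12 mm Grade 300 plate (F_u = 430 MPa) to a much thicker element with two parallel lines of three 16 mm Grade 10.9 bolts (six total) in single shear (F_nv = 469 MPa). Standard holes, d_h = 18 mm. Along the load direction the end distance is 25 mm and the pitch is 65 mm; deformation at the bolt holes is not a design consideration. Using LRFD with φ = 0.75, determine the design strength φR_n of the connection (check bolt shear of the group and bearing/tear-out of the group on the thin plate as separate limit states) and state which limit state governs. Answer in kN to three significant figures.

Bolt shear: A_b = π·16²/4 = 201.1 mm²; R_n = 469 × 201.1 × 6 × 1 / 1000 = 565.8 kN → 0.75 × 565.8 = 424 kN.
Bearing (1.5 l_c t F_u ≤ 3.0 d t F_u): upper limit = 3.0·16·12·430 / 1000 = 247.7 kN.
  Edge l_c = 25 − 18/2 = 16 → r_n = 123.8 kN; interior l_c = 65 − 18 = 47 → r_n = 247.7 kN.
  R_n,bearing = 2·123.8 + 4·247.7 = 1238 kN → 0.75 × 1238 = 929 kN.
Bolt shear governs: 424 kN.

424 kN (bolt shear governs)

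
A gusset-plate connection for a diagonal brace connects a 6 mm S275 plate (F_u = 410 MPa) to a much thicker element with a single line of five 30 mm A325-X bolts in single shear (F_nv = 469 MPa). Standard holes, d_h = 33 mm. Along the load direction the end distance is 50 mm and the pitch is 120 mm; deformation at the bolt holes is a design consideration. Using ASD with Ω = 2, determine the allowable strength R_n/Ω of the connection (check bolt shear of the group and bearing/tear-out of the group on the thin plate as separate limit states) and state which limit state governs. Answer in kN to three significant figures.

Bolt shear: A_b = π·30²/4 = 706.9 mm²; R_n = 469 × 706.9 × 5 × 1 / 1000 = 1658 kN → 1658 / 2 = 829 kN.
Bearing (1.2 l_c t F_u ≤ 2.4 d t F_u): upper limit = 2.4·30·6·410 / 1000 = 177.1 kN.
  Edge l_c = 50 − 33/2 = 33.5 → r_n = 98.89 kN; interior l_c = 120 − 33 = 87 → r_n = 177.1 kN.
  R_n,bearing = 1·98.89 + 4·177.1 = 807.4 kN → 807.4 / 2 = 404 kN.
Bearing governs: 404 kN.

404 kN (bearing governs)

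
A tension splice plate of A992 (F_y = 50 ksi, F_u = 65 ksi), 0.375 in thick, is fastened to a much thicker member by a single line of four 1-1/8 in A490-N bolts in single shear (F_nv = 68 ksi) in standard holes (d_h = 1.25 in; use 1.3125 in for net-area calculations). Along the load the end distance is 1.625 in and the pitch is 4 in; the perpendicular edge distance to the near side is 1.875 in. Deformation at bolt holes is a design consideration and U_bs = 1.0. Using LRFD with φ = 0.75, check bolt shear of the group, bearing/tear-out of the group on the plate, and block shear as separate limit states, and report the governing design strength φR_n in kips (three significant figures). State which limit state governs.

Bolt shear: A_b = π·1.125²/4 = 0.994 in²; R_n = 68 × 0.994 × 4 × 1 = 270.4 kips → 0.75 × 270.4 = 203 kips.
Bearing: edge l_c = 1, r_n = 29.25 kips; interior l_c = 2.75, r_n = 65.81 kips; R_n = 29.25 + 3·65.81 = 226.7 kips → 170 kips.
Block shear: A_gv = 5.109, A_nv = 3.387, A_nt = 0.457 in²; R_n = min(0.6F_uA_nv, 0.6F_yA_gv) + U_bs·F_u·A_nt = 161.8 kips → 121 kips.
Block shear governs: 121 kips.

121 kips (block shear governs)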